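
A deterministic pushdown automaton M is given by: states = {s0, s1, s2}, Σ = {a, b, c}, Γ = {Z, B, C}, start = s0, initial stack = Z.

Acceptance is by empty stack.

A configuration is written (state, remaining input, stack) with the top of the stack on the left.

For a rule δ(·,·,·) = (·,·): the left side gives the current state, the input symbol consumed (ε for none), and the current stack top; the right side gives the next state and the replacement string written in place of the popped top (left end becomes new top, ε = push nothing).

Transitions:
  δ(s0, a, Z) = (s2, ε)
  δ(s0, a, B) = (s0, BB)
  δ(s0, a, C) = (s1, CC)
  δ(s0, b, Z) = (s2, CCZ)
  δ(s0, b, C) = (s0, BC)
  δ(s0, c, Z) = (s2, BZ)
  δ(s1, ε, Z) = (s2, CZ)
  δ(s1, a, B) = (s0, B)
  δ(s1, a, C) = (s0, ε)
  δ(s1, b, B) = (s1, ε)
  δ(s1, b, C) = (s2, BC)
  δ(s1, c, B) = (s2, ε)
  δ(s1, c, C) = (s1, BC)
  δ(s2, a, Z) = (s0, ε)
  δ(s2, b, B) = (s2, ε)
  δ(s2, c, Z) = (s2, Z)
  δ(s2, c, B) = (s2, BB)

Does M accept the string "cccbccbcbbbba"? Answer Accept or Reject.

(s0, cccbccbcbbbba, Z) ⊢ (s2, ccbccbcbbbba, BZ) ⊢ (s2, cbccbcbbbba, BBZ) ⊢ (s2, bccbcbbbba, BBBZ) ⊢ (s2, ccbcbbbba, BBZ) ⊢ (s2, cbcbbbba, BBBZ) ⊢ (s2, bcbbbba, BBBBZ) ⊢ (s2, cbbbba, BBBZ) ⊢ (s2, bbbba, BBBBZ) ⊢ (s2, bbba, BBBZ) ⊢ (s2, bba, BBZ) ⊢ (s2, ba, BZ) ⊢ (s2, a, Z) ⊢ (s0, ε, ε)
All input consumed and the stack is empty.

Accept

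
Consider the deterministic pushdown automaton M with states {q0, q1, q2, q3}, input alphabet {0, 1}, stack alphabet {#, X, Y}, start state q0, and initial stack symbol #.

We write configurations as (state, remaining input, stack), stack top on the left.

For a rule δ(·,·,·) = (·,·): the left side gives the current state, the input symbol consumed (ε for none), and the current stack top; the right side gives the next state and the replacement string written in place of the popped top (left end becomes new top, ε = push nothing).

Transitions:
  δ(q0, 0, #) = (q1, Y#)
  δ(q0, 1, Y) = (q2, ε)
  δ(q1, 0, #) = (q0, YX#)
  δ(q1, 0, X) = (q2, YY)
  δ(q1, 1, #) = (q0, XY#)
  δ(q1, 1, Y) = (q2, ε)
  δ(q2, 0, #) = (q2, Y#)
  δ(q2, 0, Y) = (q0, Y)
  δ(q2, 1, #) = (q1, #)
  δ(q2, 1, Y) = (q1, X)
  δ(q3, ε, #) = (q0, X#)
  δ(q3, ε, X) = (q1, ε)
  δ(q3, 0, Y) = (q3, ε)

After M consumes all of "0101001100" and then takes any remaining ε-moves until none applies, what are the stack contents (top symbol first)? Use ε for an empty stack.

(q0, 0101001100, #)
  read 0, top #: go to q1, push Y# → (q1, 101001100, Y#)
  read 1, top Y: go to q2, push ε → (q2, 01001100, #)
  read 0, top #: go to q2, push Y# → (q2, 1001100, Y#)
  read 1, top Y: go to q1, push X → (q1, 001100, X#)
  read 0, top X: go to q2, push YY → (q2, 01100, YY#)
  read 0, top Y: go to q0, push Y → (q0, 1100, YY#)
  read 1, top Y: go to q2, push ε → (q2, 100, Y#)
  read 1, top Y: go to q1, push X → (q1, 00, X#)
  read 0, top X: go to q2, push YY → (q2, 0, YY#)
  read 0, top Y: go to q0, push Y → (q0, ε, YY#)
All input consumed in state q0 with stack YY#.

YY#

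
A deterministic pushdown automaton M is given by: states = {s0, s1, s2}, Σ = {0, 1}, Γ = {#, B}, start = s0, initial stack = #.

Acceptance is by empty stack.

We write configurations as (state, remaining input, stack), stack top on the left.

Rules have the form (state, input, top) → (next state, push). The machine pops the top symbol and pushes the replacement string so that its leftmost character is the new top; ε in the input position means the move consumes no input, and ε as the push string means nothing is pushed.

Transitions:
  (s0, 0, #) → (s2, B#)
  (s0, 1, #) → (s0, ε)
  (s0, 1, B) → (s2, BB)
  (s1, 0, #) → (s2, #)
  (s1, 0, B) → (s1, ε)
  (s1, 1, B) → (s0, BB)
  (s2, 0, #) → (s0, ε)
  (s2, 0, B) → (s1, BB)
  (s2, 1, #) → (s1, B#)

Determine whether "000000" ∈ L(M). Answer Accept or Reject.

Accept

(s0, 000000, #)
  read 0, top #: go to s2, push B# → (s2, 00000, B#)
  read 0, top B: go to s1, push BB → (s1, 0000, BB#)
  read 0, top B: go to s1, push ε → (s1, 000, B#)
  read 0, top B: go to s1, push ε → (s1, 00, #)
  read 0, top #: go to s2, push # → (s2, 0, #)
  read 0, top #: go to s0, push ε → (s0, ε, ε)
All input consumed and the stack is empty.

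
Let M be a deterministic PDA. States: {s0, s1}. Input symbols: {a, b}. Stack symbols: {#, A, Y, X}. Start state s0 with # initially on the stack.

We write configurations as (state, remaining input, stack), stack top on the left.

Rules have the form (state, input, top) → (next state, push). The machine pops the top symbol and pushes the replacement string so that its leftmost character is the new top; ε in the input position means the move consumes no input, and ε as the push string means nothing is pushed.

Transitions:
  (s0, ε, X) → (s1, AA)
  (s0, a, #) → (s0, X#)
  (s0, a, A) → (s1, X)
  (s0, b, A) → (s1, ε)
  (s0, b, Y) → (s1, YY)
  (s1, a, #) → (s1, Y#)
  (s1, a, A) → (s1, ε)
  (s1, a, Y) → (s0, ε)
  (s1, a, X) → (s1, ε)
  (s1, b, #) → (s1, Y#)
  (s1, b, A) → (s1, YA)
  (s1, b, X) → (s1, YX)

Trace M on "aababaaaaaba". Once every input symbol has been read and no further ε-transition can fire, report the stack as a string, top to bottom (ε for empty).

#

(s0, aababaaaaaba, #)
  read a, top #: go to s0, push X# → (s0, ababaaaaaba, X#)
  ε-move, top X: go to s1, push AA → (s1, ababaaaaaba, AA#)
  read a, top A: go to s1, push ε → (s1, babaaaaaba, A#)
  read b, top A: go to s1, push YA → (s1, abaaaaaba, YA#)
  read a, top Y: go to s0, push ε → (s0, baaaaaba, A#)
  read b, top A: go to s1, push ε → (s1, aaaaaba, #)
  read a, top #: go to s1, push Y# → (s1, aaaaba, Y#)
  read a, top Y: go to s0, push ε → (s0, aaaba, #)
  read a, top #: go to s0, push X# → (s0, aaba, X#)
  ε-move, top X: go to s1, push AA → (s1, aaba, AA#)
  read a, top A: go to s1, push ε → (s1, aba, A#)
  read a, top A: go to s1, push ε → (s1, ba, #)
  read b, top #: go to s1, push Y# → (s1, a, Y#)
  read a, top Y: go to s0, push ε → (s0, ε, #)
All input consumed in state s0 with stack #.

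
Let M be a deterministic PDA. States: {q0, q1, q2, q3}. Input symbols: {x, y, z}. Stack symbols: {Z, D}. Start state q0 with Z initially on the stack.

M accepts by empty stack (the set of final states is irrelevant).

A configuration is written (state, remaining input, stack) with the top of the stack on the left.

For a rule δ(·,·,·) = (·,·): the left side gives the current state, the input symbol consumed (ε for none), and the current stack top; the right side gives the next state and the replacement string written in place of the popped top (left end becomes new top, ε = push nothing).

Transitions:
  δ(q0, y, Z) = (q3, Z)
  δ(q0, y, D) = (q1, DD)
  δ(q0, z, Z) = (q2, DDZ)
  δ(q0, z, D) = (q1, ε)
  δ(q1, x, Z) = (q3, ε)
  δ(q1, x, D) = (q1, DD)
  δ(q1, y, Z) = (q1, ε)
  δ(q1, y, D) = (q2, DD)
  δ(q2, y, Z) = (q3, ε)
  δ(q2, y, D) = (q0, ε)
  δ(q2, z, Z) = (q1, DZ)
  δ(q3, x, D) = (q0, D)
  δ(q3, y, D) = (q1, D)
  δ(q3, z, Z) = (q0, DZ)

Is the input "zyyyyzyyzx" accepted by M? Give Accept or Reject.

(q0, zyyyyzyyzx, Z) ⊢ (q2, yyyyzyyzx, DDZ) ⊢ (q0, yyyzyyzx, DZ) ⊢ (q1, yyzyyzx, DDZ) ⊢ (q2, yzyyzx, DDDZ) ⊢ (q0, zyyzx, DDZ) ⊢ (q1, yyzx, DZ) ⊢ (q2, yzx, DDZ) ⊢ (q0, zx, DZ) ⊢ (q1, x, Z) ⊢ (q3, ε, ε)
All input consumed and the stack is empty.

Accept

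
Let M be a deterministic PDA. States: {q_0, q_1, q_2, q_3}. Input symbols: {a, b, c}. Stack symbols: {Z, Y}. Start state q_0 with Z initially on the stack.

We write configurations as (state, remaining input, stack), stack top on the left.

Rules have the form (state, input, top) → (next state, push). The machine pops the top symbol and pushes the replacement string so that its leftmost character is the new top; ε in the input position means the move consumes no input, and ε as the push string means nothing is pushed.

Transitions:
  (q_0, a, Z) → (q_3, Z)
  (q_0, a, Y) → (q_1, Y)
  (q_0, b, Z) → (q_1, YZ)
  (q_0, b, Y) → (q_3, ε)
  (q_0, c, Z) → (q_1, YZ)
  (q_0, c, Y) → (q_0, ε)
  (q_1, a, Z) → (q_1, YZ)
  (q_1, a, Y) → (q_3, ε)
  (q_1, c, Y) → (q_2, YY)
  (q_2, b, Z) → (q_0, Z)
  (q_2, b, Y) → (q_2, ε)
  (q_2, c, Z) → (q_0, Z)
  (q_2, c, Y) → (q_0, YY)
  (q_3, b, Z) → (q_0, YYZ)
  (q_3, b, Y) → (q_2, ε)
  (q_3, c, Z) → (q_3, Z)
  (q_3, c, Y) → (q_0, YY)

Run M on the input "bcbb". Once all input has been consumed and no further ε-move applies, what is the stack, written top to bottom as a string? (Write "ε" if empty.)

(q_0, bcbb, Z) ⊢ (q_1, cbb, YZ) ⊢ (q_2, bb, YYZ) ⊢ (q_2, b, YZ) ⊢ (q_2, ε, Z)
All input consumed in state q_2 with stack Z.

Z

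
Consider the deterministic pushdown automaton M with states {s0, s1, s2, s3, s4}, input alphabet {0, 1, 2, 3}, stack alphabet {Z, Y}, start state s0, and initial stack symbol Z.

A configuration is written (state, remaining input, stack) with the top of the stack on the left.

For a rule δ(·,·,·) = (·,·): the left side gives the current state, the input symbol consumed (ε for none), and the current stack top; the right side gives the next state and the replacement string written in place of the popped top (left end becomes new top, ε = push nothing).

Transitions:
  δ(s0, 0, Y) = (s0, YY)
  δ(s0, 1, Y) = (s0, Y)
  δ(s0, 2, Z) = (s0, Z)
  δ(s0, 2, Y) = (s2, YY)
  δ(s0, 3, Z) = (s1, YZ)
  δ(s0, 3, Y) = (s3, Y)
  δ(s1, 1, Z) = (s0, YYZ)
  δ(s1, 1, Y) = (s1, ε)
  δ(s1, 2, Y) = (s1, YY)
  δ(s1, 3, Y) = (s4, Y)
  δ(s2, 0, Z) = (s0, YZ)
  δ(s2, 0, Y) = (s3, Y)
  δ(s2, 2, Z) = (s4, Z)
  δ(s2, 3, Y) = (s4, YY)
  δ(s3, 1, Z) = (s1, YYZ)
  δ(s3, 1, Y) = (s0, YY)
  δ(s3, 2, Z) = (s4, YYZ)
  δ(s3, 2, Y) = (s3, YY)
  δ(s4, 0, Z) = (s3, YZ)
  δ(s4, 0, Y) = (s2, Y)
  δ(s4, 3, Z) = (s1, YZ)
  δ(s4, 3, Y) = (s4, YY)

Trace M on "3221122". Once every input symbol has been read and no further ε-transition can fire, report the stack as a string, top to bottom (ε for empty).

YYYZ

(s0, 3221122, Z)
  read 3, top Z: go to s1, push YZ → (s1, 221122, YZ)
  read 2, top Y: go to s1, push YY → (s1, 21122, YYZ)
  read 2, top Y: go to s1, push YY → (s1, 1122, YYYZ)
  read 1, top Y: go to s1, push ε → (s1, 122, YYZ)
  read 1, top Y: go to s1, push ε → (s1, 22, YZ)
  read 2, top Y: go to s1, push YY → (s1, 2, YYZ)
  read 2, top Y: go to s1, push YY → (s1, ε, YYYZ)
All input consumed in state s1 with stack YYYZ.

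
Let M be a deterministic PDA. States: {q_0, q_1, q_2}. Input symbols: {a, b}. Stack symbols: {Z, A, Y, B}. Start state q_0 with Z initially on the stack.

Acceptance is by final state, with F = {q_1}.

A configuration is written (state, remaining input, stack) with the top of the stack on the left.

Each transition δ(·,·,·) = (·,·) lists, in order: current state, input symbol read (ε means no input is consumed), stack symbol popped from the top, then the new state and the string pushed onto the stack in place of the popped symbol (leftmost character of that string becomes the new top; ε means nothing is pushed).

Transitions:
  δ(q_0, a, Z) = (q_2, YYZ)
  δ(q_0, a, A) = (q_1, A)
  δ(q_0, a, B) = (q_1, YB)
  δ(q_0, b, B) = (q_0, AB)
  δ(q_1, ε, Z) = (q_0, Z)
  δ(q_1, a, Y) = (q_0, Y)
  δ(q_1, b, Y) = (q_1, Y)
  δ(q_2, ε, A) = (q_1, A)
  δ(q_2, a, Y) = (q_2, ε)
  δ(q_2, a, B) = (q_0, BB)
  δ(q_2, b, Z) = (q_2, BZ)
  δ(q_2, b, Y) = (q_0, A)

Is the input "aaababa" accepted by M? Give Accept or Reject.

(q_0, aaababa, Z) ⊢ (q_2, aababa, YYZ) ⊢ (q_2, ababa, YZ) ⊢ (q_2, baba, Z) ⊢ (q_2, aba, BZ) ⊢ (q_0, ba, BBZ) ⊢ (q_0, a, ABBZ) ⊢ (q_1, ε, ABBZ)
All input consumed; state q_1 ∈ F.

Accept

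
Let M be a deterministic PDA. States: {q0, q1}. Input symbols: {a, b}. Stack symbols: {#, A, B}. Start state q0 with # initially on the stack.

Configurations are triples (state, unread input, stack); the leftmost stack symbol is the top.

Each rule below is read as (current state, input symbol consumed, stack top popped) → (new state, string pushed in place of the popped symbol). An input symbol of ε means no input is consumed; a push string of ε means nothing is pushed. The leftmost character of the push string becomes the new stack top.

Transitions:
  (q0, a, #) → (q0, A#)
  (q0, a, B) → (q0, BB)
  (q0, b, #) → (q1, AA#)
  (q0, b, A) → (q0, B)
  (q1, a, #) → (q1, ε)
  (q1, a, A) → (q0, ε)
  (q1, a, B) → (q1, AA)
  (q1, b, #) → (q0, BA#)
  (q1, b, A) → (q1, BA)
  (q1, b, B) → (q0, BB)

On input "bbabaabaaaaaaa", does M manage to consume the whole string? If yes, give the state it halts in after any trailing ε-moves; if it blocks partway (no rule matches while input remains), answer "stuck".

q0

(q0, bbabaabaaaaaaa, #)
  read b, top #: go to q1, push AA# → (q1, babaabaaaaaaa, AA#)
  read b, top A: go to q1, push BA → (q1, abaabaaaaaaa, BAA#)
  read a, top B: go to q1, push AA → (q1, baabaaaaaaa, AAAA#)
  read b, top A: go to q1, push BA → (q1, aabaaaaaaa, BAAAA#)
  read a, top B: go to q1, push AA → (q1, abaaaaaaa, AAAAAA#)
  read a, top A: go to q0, push ε → (q0, baaaaaaa, AAAAA#)
  read b, top A: go to q0, push B → (q0, aaaaaaa, BAAAA#)
  read a, top B: go to q0, push BB → (q0, aaaaaa, BBAAAA#)
  read a, top B: go to q0, push BB → (q0, aaaaa, BBBAAAA#)
  read a, top B: go to q0, push BB → (q0, aaaa, BBBBAAAA#)
  read a, top B: go to q0, push BB → (q0, aaa, BBBBBAAAA#)
  read a, top B: go to q0, push BB → (q0, aa, BBBBBBAAAA#)
  read a, top B: go to q0, push BB → (q0, a, BBBBBBBAAAA#)
  read a, top B: go to q0, push BB → (q0, ε, BBBBBBBBAAAA#)
All input consumed; M is in state q0.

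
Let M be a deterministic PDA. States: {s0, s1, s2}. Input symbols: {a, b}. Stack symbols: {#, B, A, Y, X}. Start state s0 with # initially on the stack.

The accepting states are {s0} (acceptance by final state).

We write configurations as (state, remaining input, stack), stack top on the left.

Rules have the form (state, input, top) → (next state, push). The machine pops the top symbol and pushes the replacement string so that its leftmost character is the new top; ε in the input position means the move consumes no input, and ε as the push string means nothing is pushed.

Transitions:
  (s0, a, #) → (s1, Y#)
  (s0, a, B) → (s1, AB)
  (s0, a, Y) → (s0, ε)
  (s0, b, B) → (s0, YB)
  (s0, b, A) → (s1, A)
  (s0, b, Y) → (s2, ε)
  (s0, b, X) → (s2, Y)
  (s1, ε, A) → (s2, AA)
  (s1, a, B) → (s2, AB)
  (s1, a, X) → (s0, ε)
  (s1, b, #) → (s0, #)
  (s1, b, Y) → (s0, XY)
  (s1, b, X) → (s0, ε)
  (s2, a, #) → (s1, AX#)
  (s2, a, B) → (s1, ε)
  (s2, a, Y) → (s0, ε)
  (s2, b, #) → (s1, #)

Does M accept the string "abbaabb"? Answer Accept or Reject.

Reject

(s0, abbaabb, #) ⊢ (s1, bbaabb, Y#) ⊢ (s0, baabb, XY#) ⊢ (s2, aabb, YY#) ⊢ (s0, abb, Y#) ⊢ (s0, bb, #)
No transition applies at (s0, bb, #); input not fully consumed.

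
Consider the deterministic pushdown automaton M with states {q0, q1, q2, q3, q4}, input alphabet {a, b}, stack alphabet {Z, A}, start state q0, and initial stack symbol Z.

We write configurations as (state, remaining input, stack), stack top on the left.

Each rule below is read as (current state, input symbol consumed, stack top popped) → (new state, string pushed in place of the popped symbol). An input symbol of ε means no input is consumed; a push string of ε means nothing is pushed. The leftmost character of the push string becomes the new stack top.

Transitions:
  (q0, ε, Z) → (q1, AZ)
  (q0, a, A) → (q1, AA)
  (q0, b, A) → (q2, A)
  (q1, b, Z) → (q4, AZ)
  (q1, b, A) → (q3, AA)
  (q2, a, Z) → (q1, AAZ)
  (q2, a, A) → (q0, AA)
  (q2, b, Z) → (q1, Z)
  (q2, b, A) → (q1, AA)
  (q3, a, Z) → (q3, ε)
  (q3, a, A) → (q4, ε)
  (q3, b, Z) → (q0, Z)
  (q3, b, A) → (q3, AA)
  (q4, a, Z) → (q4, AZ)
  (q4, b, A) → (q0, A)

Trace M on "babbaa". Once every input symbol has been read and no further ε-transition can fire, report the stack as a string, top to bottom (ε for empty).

AAAZ

(q0, babbaa, Z)
  ε-move, top Z: go to q1, push AZ → (q1, babbaa, AZ)
  read b, top A: go to q3, push AA → (q3, abbaa, AAZ)
  read a, top A: go to q4, push ε → (q4, bbaa, AZ)
  read b, top A: go to q0, push A → (q0, baa, AZ)
  read b, top A: go to q2, push A → (q2, aa, AZ)
  read a, top A: go to q0, push AA → (q0, a, AAZ)
  read a, top A: go to q1, push AA → (q1, ε, AAAZ)
All input consumed in state q1 with stack AAAZ.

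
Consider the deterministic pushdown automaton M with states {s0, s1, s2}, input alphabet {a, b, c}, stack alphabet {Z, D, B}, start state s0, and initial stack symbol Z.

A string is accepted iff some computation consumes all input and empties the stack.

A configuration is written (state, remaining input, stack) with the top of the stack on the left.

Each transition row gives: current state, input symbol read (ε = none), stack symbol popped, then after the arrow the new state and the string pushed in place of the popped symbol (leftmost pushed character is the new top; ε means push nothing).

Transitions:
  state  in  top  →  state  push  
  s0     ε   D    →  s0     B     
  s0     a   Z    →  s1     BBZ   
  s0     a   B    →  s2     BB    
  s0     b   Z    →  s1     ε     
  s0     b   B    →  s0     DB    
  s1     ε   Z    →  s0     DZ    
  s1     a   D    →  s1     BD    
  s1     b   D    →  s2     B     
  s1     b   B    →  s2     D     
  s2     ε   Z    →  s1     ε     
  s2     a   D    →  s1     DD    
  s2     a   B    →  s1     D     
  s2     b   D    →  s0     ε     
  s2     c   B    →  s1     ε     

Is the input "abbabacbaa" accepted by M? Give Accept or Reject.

(s0, abbabacbaa, Z)
  read a, top Z: go to s1, push BBZ → (s1, bbabacbaa, BBZ)
  read b, top B: go to s2, push D → (s2, babacbaa, DBZ)
  read b, top D: go to s0, push ε → (s0, abacbaa, BZ)
  read a, top B: go to s2, push BB → (s2, bacbaa, BBZ)
No transition applies at (s2, bacbaa, BBZ); input not fully consumed.

Reject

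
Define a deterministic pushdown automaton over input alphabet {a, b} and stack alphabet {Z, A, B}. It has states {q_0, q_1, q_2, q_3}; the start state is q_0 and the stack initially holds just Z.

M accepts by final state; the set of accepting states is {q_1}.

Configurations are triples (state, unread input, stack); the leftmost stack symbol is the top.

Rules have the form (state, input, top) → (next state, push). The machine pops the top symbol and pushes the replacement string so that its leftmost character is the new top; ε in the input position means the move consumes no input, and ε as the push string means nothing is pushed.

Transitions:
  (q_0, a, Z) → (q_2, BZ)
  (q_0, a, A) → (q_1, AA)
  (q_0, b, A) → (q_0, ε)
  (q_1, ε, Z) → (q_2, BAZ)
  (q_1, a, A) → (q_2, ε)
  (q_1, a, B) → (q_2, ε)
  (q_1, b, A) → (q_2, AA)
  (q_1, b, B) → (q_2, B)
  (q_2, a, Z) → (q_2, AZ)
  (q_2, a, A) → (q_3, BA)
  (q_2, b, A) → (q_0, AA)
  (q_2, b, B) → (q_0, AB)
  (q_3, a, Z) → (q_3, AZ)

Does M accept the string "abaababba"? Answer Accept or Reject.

(q_0, abaababba, Z)
  read a, top Z: go to q_2, push BZ → (q_2, baababba, BZ)
  read b, top B: go to q_0, push AB → (q_0, aababba, ABZ)
  read a, top A: go to q_1, push AA → (q_1, ababba, AABZ)
  read a, top A: go to q_2, push ε → (q_2, babba, ABZ)
  read b, top A: go to q_0, push AA → (q_0, abba, AABZ)
  read a, top A: go to q_1, push AA → (q_1, bba, AAABZ)
  read b, top A: go to q_2, push AA → (q_2, ba, AAAABZ)
  read b, top A: go to q_0, push AA → (q_0, a, AAAAABZ)
  read a, top A: go to q_1, push AA → (q_1, ε, AAAAAABZ)
All input consumed; state q_1 ∈ F.

Accept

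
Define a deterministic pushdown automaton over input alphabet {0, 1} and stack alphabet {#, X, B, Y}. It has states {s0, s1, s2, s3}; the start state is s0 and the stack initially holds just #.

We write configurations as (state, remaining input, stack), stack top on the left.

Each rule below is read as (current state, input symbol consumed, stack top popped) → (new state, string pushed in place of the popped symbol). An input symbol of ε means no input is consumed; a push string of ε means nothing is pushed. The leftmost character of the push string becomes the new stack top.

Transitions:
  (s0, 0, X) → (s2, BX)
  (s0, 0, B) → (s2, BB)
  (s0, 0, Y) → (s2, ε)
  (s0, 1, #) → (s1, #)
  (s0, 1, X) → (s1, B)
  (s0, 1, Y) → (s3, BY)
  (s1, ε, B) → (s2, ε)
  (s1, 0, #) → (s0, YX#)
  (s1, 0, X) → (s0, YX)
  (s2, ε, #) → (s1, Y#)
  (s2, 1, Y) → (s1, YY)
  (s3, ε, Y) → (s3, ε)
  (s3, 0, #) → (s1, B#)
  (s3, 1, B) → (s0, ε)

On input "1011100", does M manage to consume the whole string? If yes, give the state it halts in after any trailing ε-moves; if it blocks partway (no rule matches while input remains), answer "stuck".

(s0, 1011100, #)
  read 1, top #: go to s1, push # → (s1, 011100, #)
  read 0, top #: go to s0, push YX# → (s0, 11100, YX#)
  read 1, top Y: go to s3, push BY → (s3, 1100, BYX#)
  read 1, top B: go to s0, push ε → (s0, 100, YX#)
  read 1, top Y: go to s3, push BY → (s3, 00, BYX#)
No transition for (s3, 0, top B); M blocks with input 00 remaining.

stuck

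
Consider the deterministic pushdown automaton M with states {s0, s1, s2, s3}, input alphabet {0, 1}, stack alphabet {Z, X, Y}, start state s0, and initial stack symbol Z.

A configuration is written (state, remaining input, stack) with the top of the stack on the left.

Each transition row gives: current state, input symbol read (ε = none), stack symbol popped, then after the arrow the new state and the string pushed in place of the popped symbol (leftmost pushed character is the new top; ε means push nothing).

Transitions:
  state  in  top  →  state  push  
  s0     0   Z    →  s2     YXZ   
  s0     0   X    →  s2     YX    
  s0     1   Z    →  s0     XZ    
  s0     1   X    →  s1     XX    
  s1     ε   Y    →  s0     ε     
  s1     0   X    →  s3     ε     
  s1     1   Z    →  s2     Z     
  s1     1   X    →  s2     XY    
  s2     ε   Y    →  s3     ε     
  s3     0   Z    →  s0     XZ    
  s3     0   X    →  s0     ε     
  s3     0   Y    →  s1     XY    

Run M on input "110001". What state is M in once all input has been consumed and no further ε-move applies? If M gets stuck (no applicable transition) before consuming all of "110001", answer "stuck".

stuck

(s0, 110001, Z)
  read 1, top Z: go to s0, push XZ → (s0, 10001, XZ)
  read 1, top X: go to s1, push XX → (s1, 0001, XXZ)
  read 0, top X: go to s3, push ε → (s3, 001, XZ)
  read 0, top X: go to s0, push ε → (s0, 01, Z)
  read 0, top Z: go to s2, push YXZ → (s2, 1, YXZ)
  ε-move, top Y: go to s3, push ε → (s3, 1, XZ)
No transition for (s3, 1, top X); M blocks with input 1 remaining.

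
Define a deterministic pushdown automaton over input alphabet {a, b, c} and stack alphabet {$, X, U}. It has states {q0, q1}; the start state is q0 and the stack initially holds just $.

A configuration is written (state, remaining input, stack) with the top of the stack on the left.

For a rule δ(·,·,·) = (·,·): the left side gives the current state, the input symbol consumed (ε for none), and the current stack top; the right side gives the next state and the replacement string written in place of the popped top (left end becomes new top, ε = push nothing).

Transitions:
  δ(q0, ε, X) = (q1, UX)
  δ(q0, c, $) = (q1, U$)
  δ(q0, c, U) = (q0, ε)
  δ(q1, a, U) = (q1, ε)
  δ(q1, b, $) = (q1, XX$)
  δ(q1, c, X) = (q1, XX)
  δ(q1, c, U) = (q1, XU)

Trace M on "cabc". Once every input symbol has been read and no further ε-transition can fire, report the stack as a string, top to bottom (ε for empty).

(q0, cabc, $)
  read c, top $: go to q1, push U$ → (q1, abc, U$)
  read a, top U: go to q1, push ε → (q1, bc, $)
  read b, top $: go to q1, push XX$ → (q1, c, XX$)
  read c, top X: go to q1, push XX → (q1, ε, XXX$)
All input consumed in state q1 with stack XXX$.

XXX$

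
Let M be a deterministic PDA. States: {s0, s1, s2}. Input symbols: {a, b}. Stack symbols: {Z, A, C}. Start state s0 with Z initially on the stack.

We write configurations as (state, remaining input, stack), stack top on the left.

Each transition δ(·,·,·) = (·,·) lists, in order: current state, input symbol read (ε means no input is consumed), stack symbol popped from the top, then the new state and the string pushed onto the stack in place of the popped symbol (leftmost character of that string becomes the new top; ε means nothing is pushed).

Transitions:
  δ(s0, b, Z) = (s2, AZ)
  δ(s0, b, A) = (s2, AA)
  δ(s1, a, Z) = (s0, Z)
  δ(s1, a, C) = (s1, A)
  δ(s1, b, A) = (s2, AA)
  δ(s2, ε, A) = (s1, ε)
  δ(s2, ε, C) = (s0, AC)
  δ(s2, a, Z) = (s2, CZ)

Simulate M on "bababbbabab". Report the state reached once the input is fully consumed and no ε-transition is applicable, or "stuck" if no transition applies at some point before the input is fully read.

stuck

(s0, bababbbabab, Z) ⊢ (s2, ababbbabab, AZ) ⊢ (s1, ababbbabab, Z) ⊢ (s0, babbbabab, Z) ⊢ (s2, abbbabab, AZ) ⊢ (s1, abbbabab, Z) ⊢ (s0, bbbabab, Z) ⊢ (s2, bbabab, AZ) ⊢ (s1, bbabab, Z)
No transition for (s1, b, top Z); M blocks with input bbabab remaining.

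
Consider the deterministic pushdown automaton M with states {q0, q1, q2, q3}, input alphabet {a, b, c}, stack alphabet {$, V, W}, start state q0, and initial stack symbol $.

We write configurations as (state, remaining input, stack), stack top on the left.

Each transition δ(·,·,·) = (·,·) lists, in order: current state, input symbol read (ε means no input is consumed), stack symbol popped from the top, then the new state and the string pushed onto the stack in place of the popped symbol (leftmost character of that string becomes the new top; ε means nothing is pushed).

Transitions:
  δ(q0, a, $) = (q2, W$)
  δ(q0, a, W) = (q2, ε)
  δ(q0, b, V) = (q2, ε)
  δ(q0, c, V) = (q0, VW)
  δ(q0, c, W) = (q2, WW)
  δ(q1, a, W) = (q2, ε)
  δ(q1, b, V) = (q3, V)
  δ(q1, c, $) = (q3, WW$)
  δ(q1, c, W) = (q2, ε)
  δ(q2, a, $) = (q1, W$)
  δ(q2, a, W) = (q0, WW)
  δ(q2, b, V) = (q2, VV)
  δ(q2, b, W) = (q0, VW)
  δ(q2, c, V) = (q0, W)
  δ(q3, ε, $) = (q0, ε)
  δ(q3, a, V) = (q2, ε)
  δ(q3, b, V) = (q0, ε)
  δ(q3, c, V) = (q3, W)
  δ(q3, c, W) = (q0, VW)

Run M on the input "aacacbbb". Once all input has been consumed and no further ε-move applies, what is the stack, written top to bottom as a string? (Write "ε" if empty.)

(q0, aacacbbb, $)
  read a, top $: go to q2, push W$ → (q2, acacbbb, W$)
  read a, top W: go to q0, push WW → (q0, cacbbb, WW$)
  read c, top W: go to q2, push WW → (q2, acbbb, WWW$)
  read a, top W: go to q0, push WW → (q0, cbbb, WWWW$)
  read c, top W: go to q2, push WW → (q2, bbb, WWWWW$)
  read b, top W: go to q0, push VW → (q0, bb, VWWWWW$)
  read b, top V: go to q2, push ε → (q2, b, WWWWW$)
  read b, top W: go to q0, push VW → (q0, ε, VWWWWW$)
All input consumed in state q0 with stack VWWWWW$.

VWWWWW$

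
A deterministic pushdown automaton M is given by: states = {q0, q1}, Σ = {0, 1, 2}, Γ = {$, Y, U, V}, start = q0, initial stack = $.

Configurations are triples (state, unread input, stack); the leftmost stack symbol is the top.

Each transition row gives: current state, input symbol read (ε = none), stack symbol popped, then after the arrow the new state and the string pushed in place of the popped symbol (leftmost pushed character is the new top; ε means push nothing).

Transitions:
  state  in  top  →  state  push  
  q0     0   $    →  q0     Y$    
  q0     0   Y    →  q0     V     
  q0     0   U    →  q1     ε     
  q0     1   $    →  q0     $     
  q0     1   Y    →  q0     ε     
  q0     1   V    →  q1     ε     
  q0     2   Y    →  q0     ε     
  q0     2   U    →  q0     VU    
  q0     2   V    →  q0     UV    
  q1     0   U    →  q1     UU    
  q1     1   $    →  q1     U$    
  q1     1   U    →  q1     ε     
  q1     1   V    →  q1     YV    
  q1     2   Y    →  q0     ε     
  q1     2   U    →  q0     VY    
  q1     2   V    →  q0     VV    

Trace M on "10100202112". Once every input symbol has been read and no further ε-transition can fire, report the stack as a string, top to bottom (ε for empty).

(q0, 10100202112, $)
  read 1, top $: go to q0, push $ → (q0, 0100202112, $)
  read 0, top $: go to q0, push Y$ → (q0, 100202112, Y$)
  read 1, top Y: go to q0, push ε → (q0, 00202112, $)
  read 0, top $: go to q0, push Y$ → (q0, 0202112, Y$)
  read 0, top Y: go to q0, push V → (q0, 202112, V$)
  read 2, top V: go to q0, push UV → (q0, 02112, UV$)
  read 0, top U: go to q1, push ε → (q1, 2112, V$)
  read 2, top V: go to q0, push VV → (q0, 112, VV$)
  read 1, top V: go to q1, push ε → (q1, 12, V$)
  read 1, top V: go to q1, push YV → (q1, 2, YV$)
  read 2, top Y: go to q0, push ε → (q0, ε, V$)
All input consumed in state q0 with stack V$.

V$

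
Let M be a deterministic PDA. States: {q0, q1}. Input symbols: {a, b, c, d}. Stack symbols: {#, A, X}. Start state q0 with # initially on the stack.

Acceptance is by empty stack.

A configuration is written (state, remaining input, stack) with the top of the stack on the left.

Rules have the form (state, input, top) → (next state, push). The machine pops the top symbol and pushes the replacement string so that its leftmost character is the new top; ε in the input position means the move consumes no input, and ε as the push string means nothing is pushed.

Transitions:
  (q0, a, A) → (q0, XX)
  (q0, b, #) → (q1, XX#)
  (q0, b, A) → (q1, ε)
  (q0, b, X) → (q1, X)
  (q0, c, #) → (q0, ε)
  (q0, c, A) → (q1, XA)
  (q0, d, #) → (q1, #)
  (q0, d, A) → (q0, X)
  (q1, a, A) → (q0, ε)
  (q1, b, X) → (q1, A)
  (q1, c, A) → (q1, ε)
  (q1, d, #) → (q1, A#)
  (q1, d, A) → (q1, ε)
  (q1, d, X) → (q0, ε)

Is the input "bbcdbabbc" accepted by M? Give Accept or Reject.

Reject

(q0, bbcdbabbc, #) ⊢ (q1, bcdbabbc, XX#) ⊢ (q1, cdbabbc, AX#) ⊢ (q1, dbabbc, X#) ⊢ (q0, babbc, #) ⊢ (q1, abbc, XX#)
No transition applies at (q1, abbc, XX#); input not fully consumed.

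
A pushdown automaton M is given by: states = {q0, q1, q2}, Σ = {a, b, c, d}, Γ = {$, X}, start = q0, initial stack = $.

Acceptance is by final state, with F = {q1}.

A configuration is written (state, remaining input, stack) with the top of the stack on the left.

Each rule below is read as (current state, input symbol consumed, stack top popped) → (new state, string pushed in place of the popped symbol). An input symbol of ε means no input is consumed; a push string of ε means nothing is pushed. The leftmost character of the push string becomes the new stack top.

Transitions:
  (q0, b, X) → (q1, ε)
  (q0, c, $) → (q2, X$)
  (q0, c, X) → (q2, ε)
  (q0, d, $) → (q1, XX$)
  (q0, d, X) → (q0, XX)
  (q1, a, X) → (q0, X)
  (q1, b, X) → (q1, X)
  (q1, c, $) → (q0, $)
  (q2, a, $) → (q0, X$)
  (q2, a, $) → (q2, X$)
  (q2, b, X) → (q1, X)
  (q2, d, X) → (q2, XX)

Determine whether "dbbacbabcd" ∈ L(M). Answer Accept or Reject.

One accepting computation: (q0, dbbacbabcd, $) ⊢ (q1, bbacbabcd, XX$) ⊢ (q1, bacbabcd, XX$) ⊢ (q1, acbabcd, XX$) ⊢ (q0, cbabcd, XX$) ⊢ (q2, babcd, X$) ⊢ (q1, abcd, X$) ⊢ (q0, bcd, X$) ⊢ (q1, cd, $) ⊢ (q0, d, $) ⊢ (q1, ε, XX$)
All input consumed and state q1 ∈ F.

Accept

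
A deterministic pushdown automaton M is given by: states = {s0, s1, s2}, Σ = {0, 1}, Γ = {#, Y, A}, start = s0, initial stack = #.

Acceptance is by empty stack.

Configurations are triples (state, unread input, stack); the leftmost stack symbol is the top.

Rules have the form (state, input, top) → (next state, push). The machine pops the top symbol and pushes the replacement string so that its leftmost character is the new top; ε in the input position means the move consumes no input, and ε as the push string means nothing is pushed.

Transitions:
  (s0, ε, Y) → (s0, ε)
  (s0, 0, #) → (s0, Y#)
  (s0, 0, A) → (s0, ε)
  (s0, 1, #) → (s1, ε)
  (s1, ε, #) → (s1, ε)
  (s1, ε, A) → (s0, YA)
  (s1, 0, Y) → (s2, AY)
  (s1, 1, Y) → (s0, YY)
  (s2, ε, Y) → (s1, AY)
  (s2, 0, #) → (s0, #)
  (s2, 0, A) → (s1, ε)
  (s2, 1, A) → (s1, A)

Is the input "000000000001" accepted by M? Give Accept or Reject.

(s0, 000000000001, #)
  read 0, top #: go to s0, push Y# → (s0, 00000000001, Y#)
  ε-move, top Y: go to s0, push ε → (s0, 00000000001, #)
  read 0, top #: go to s0, push Y# → (s0, 0000000001, Y#)
  ε-move, top Y: go to s0, push ε → (s0, 0000000001, #)
  read 0, top #: go to s0, push Y# → (s0, 000000001, Y#)
  ε-move, top Y: go to s0, push ε → (s0, 000000001, #)
  read 0, top #: go to s0, push Y# → (s0, 00000001, Y#)
  ε-move, top Y: go to s0, push ε → (s0, 00000001, #)
  read 0, top #: go to s0, push Y# → (s0, 0000001, Y#)
  ε-move, top Y: go to s0, push ε → (s0, 0000001, #)
  read 0, top #: go to s0, push Y# → (s0, 000001, Y#)
  ε-move, top Y: go to s0, push ε → (s0, 000001, #)
  read 0, top #: go to s0, push Y# → (s0, 00001, Y#)
  ε-move, top Y: go to s0, push ε → (s0, 00001, #)
  read 0, top #: go to s0, push Y# → (s0, 0001, Y#)
  ε-move, top Y: go to s0, push ε → (s0, 0001, #)
  read 0, top #: go to s0, push Y# → (s0, 001, Y#)
  ε-move, top Y: go to s0, push ε → (s0, 001, #)
  read 0, top #: go to s0, push Y# → (s0, 01, Y#)
  ε-move, top Y: go to s0, push ε → (s0, 01, #)
  read 0, top #: go to s0, push Y# → (s0, 1, Y#)
  ε-move, top Y: go to s0, push ε → (s0, 1, #)
  read 1, top #: go to s1, push ε → (s1, ε, ε)
All input consumed and the stack is empty.

Accept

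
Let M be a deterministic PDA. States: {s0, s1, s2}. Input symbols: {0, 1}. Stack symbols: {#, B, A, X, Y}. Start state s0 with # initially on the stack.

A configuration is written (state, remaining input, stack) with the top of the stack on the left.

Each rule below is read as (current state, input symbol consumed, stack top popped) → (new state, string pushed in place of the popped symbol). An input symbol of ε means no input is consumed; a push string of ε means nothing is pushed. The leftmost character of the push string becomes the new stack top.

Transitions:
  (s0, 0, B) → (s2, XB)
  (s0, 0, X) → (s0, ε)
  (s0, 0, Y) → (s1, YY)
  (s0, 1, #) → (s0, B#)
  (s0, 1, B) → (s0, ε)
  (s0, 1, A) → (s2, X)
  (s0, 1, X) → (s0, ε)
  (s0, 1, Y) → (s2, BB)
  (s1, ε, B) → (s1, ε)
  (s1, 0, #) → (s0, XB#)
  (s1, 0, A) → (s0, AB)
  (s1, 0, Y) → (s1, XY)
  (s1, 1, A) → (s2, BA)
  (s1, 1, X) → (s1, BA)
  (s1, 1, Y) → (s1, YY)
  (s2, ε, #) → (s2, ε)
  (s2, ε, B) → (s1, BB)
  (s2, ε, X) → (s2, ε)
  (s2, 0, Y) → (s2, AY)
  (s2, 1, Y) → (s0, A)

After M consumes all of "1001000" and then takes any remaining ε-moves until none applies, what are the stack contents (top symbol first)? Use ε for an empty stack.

B#

(s0, 1001000, #) ⊢ (s0, 001000, B#) ⊢ (s2, 01000, XB#) ⊢ (s2, 01000, B#) ⊢ (s1, 01000, BB#) ⊢ (s1, 01000, B#) ⊢ (s1, 01000, #) ⊢ (s0, 1000, XB#) ⊢ (s0, 000, B#) ⊢ (s2, 00, XB#) ⊢ (s2, 00, B#) ⊢ (s1, 00, BB#) ⊢ (s1, 00, B#) ⊢ (s1, 00, #) ⊢ (s0, 0, XB#) ⊢ (s0, ε, B#)
All input consumed in state s0 with stack B#.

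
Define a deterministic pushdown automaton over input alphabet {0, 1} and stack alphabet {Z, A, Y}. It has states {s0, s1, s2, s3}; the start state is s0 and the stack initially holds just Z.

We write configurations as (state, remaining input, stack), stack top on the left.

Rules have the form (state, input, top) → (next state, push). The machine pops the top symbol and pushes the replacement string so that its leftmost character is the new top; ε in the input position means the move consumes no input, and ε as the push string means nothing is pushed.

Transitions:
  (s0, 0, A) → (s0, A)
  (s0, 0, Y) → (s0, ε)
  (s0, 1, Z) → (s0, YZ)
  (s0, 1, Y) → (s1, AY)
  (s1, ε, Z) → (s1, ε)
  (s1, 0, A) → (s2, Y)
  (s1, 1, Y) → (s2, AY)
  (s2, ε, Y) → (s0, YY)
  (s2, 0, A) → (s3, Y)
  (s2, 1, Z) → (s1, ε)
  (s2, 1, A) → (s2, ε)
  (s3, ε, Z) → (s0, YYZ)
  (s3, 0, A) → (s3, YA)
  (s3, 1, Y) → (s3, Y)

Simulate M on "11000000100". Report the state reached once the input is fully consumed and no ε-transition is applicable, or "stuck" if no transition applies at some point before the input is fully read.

stuck

(s0, 11000000100, Z)
  read 1, top Z: go to s0, push YZ → (s0, 1000000100, YZ)
  read 1, top Y: go to s1, push AY → (s1, 000000100, AYZ)
  read 0, top A: go to s2, push Y → (s2, 00000100, YYZ)
  ε-move, top Y: go to s0, push YY → (s0, 00000100, YYYZ)
  read 0, top Y: go to s0, push ε → (s0, 0000100, YYZ)
  read 0, top Y: go to s0, push ε → (s0, 000100, YZ)
  read 0, top Y: go to s0, push ε → (s0, 00100, Z)
No transition for (s0, 0, top Z); M blocks with input 00100 remaining.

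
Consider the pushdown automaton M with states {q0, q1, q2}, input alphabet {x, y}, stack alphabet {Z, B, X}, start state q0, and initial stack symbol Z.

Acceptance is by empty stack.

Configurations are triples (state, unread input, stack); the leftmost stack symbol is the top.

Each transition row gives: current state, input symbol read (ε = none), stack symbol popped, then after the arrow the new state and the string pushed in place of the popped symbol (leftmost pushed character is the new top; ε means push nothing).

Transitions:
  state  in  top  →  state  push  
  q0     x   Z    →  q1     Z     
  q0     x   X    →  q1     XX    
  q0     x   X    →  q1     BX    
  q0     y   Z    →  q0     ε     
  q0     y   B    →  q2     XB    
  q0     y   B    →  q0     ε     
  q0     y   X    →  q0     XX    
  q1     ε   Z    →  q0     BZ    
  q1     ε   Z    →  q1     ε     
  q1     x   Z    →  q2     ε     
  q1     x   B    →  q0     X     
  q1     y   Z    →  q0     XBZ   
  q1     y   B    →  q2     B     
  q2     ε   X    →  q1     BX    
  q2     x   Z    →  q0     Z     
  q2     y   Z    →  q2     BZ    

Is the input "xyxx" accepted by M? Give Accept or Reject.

One accepting computation: (q0, xyxx, Z) ⊢ (q1, yxx, Z) ⊢ (q0, yxx, BZ) ⊢ (q0, xx, Z) ⊢ (q1, x, Z) ⊢ (q2, ε, ε)
All input consumed and the stack is empty.

Accept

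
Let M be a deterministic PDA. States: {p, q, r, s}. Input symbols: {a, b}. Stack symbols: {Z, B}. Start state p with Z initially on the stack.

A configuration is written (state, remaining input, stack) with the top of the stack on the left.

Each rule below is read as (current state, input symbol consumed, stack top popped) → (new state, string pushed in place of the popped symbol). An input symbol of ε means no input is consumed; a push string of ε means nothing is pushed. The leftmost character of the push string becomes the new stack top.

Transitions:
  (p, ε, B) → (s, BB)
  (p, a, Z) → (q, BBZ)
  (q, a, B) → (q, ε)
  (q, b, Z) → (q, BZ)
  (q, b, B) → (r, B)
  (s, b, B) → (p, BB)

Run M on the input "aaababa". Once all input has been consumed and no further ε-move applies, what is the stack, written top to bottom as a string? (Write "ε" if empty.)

(p, aaababa, Z)
  read a, top Z: go to q, push BBZ → (q, aababa, BBZ)
  read a, top B: go to q, push ε → (q, ababa, BZ)
  read a, top B: go to q, push ε → (q, baba, Z)
  read b, top Z: go to q, push BZ → (q, aba, BZ)
  read a, top B: go to q, push ε → (q, ba, Z)
  read b, top Z: go to q, push BZ → (q, a, BZ)
  read a, top B: go to q, push ε → (q, ε, Z)
All input consumed in state q with stack Z.

Z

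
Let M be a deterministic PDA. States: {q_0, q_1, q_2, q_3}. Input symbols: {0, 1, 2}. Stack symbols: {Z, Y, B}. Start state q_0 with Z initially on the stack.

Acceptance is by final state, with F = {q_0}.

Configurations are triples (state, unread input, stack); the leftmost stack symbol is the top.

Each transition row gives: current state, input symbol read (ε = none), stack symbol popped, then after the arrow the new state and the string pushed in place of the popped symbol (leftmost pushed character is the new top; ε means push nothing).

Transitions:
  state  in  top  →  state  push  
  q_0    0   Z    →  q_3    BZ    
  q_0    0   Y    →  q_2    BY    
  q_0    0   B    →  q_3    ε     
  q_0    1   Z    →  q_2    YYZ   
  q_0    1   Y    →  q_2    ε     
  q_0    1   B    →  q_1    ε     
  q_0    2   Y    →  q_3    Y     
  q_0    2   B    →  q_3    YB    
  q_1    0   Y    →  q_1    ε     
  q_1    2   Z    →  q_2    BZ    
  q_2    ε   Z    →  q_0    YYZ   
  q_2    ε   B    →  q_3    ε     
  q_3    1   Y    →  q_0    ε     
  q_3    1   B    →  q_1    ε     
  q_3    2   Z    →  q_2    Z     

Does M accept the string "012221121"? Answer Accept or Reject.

(q_0, 012221121, Z)
  read 0, top Z: go to q_3, push BZ → (q_3, 12221121, BZ)
  read 1, top B: go to q_1, push ε → (q_1, 2221121, Z)
  read 2, top Z: go to q_2, push BZ → (q_2, 221121, BZ)
  ε-move, top B: go to q_3, push ε → (q_3, 221121, Z)
  read 2, top Z: go to q_2, push Z → (q_2, 21121, Z)
  ε-move, top Z: go to q_0, push YYZ → (q_0, 21121, YYZ)
  read 2, top Y: go to q_3, push Y → (q_3, 1121, YYZ)
  read 1, top Y: go to q_0, push ε → (q_0, 121, YZ)
  read 1, top Y: go to q_2, push ε → (q_2, 21, Z)
  ε-move, top Z: go to q_0, push YYZ → (q_0, 21, YYZ)
  read 2, top Y: go to q_3, push Y → (q_3, 1, YYZ)
  read 1, top Y: go to q_0, push ε → (q_0, ε, YZ)
All input consumed; state q_0 ∈ F.

Accept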